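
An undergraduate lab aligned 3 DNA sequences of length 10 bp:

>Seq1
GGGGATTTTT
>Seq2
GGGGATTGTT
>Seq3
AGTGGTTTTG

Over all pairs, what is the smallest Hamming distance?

1

Pairwise Hamming distances:
  Seq1 vs Seq2: 1
  Seq1 vs Seq3: 4
  Seq2 vs Seq3: 5
The smallest is 1, between Seq1 and Seq2.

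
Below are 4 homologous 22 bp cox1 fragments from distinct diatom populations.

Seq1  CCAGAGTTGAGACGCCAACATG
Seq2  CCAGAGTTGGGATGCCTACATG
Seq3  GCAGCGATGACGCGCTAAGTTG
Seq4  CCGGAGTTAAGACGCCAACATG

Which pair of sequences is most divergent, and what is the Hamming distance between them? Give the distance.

Pairwise Hamming distances:
  Seq1 vs Seq2: 3
  Seq1 vs Seq3: 8
  Seq1 vs Seq4: 2
  Seq2 vs Seq3: 11
  Seq2 vs Seq4: 5
  Seq3 vs Seq4: 10
The largest is 11, between Seq2 and Seq3.

11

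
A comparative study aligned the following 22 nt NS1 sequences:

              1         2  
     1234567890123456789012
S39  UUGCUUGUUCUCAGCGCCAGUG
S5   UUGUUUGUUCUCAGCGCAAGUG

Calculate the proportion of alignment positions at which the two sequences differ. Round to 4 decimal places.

Mismatches occur at site 4 (C↔U), site 18 (C↔A).
There are 2 differences over 22 sites, so p = 2/22 = 0.0909.

0.0909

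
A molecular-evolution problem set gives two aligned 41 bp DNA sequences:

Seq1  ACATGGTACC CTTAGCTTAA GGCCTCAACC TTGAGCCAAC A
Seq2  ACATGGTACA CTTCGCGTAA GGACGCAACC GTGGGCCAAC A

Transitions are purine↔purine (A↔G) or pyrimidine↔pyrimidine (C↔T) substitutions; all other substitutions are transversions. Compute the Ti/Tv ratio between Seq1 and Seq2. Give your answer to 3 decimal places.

Differing sites — 10:C/A (Tv); 14:A/C (Tv); 17:T/G (Tv); 23:C/A (Tv); 25:T/G (Tv); 31:T/G (Tv); 34:A/G (Ti).
Of the 7 differences, 1 transition and 6 transversions, so Ti/Tv = 1/6 = 0.167.

0.167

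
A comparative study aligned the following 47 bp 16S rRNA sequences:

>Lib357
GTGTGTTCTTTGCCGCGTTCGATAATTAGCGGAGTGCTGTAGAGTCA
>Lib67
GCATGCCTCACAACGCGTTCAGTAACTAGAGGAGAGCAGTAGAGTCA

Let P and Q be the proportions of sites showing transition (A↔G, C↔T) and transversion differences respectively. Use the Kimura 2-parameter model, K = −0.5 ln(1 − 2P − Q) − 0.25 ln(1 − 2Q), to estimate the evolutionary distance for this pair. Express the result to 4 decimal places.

Mismatches occur at site 2 (T/C, transition), site 3 (G/A, transition), site 6 (T/C, transition), site 7 (T/C, transition), site 8 (C/T, transition), site 9 (T/C, transition), site 10 (T/A, transversion), site 11 (T/C, transition), site 12 (G/A, transition), site 13 (C/A, transversion), site 21 (G/A, transition), site 22 (A/G, transition), site 26 (T/C, transition), site 30 (C/A, transversion), site 35 (T/A, transversion), site 38 (T/A, transversion).
Of the 16 differences, 11 transitions and 5 transversions over 47 sites: P = 11/47 = 0.234043, Q = 5/47 = 0.106383.
d = −0.5·ln(0.425531) − 0.25·ln(0.787234) = −0.5·(-0.854417) − 0.25·(-0.239230) = 0.4870.

0.4870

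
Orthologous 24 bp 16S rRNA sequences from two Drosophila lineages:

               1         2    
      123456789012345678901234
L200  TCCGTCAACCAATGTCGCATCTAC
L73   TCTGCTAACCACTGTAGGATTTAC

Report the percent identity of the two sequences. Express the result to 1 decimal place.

70.8%

Differing sites — 3:C/T; 5:T/C; 6:C/T; 12:A/C; 16:C/A; 18:C/G; 21:C/T.
17 of the 24 sites match, so the percent identity is 17/24 × 100 = 70.8%.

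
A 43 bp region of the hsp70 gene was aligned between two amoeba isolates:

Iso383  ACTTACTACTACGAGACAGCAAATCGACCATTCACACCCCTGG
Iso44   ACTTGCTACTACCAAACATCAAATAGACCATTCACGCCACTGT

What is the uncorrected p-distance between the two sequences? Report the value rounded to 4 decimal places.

Differing sites — 5:A/G; 13:G/C; 15:G/A; 19:G/T; 25:C/A; 36:A/G; 39:C/A; 43:G/T.
There are 8 differences over 43 sites, so p = 8/43 = 0.1860.

0.1860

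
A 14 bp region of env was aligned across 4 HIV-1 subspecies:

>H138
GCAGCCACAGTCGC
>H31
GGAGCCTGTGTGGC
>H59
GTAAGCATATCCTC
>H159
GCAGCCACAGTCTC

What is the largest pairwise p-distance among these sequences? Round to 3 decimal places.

Pairwise Hamming distances:
  H138 vs H31: 5
  H138 vs H59: 7
  H138 vs H159: 1
  H31 vs H59: 10
  H31 vs H159: 6
  H59 vs H159: 6
The largest is 10 mismatches, between H31 and H59; p = 10/14 = 0.714.

0.714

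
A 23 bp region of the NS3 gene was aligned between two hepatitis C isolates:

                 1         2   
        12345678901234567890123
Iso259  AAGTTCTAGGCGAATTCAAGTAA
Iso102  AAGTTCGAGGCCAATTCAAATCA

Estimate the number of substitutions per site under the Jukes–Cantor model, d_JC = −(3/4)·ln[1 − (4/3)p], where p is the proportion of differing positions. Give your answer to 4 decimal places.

0.1979

The sequences differ at positions 7 (T/G), 12 (G/C), 20 (G/A), 22 (A/C).
p = 4/23 = 0.173913.
d = −0.75 · ln(1 − (4/3)·0.173913) = −0.75 · ln(0.768116) = −0.75 · (-0.263815) = 0.1979.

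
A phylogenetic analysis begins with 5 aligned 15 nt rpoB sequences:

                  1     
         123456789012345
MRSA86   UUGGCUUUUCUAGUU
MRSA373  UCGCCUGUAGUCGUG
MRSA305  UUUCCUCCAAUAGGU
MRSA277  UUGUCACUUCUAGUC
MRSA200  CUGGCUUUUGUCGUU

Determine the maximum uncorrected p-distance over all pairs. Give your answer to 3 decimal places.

Pairwise Hamming distances:
  MRSA86 vs MRSA373: 7
  MRSA86 vs MRSA305: 7
  MRSA86 vs MRSA277: 4
  MRSA86 vs MRSA200: 3
  MRSA373 vs MRSA305: 8
  MRSA373 vs MRSA277: 8
  MRSA373 vs MRSA200: 6
  MRSA305 vs MRSA277: 8
  MRSA305 vs MRSA200: 9
  MRSA277 vs MRSA200: 7
The largest is 9 mismatches, between MRSA305 and MRSA200; p = 9/15 = 0.600.

0.600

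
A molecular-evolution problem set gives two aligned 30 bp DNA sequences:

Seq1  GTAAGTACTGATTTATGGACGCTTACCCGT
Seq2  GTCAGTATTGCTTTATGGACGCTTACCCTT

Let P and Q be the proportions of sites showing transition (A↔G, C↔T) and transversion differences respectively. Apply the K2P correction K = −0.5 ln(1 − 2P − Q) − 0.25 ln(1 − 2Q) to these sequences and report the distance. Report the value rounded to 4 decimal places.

0.1469

Differing sites — 3:A/C (Tv); 8:C/T (Ti); 11:A/C (Tv); 29:G/T (Tv).
Of the 4 differences, 1 transition and 3 transversions over 30 sites: P = 1/30 = 0.033333, Q = 3/30 = 0.100000.
d = −0.5·ln(0.833334) − 0.25·ln(0.800000) = −0.5·(-0.182321) − 0.25·(-0.223144) = 0.1469.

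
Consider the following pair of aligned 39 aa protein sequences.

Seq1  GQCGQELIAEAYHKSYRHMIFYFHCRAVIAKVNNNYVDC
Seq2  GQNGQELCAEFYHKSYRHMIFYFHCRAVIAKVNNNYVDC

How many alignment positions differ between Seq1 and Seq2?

The sequences differ at positions 3 (C/N), 8 (I/C), 11 (A/F).
That gives 3 mismatches out of 39 aligned sites, so the Hamming distance is 3.

3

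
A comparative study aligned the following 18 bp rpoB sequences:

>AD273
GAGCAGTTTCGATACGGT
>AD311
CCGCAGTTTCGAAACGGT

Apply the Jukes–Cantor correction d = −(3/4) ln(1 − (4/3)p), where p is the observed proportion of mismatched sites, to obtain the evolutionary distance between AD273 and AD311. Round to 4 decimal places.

Differing sites — 1:G/C; 2:A/C; 13:T/A.
p = 3/18 = 0.166667.
d = −0.75 · ln(1 − (4/3)·0.166667) = −0.75 · ln(0.777777) = −0.75 · (-0.251315) = 0.1885.

0.1885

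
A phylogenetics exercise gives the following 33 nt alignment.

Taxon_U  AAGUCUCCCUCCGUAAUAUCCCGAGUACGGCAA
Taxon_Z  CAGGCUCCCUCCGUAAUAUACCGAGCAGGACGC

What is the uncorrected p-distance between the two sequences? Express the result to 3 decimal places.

0.242

Mismatches occur at site 1 (A↔C), site 4 (U↔G), site 20 (C↔A), site 26 (U↔C), site 28 (C↔G), site 30 (G↔A), site 32 (A↔G), site 33 (A↔C).
There are 8 differences over 33 sites, so p = 8/33 = 0.242.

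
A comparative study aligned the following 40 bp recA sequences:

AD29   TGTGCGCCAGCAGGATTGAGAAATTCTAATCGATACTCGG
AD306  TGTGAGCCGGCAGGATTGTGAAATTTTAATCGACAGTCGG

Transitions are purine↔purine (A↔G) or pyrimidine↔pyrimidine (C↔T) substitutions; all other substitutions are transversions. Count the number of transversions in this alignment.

3

Differing sites — 5:C/A (Tv); 9:A/G (Ti); 19:A/T (Tv); 26:C/T (Ti); 34:T/C (Ti); 36:C/G (Tv).
Of the 6 differences, 3 transitions and 3 transversions, so the answer is 3.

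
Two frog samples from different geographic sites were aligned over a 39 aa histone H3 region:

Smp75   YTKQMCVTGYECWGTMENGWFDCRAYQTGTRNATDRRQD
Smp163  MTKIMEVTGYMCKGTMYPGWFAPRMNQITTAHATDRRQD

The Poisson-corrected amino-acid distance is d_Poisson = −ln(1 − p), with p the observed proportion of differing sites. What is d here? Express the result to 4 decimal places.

Differing sites — 1:Y/M; 4:Q/I; 6:C/E; 11:E/M; 13:W/K; 17:E/Y; 18:N/P; 22:D/A; 23:C/P; 25:A/M; 26:Y/N; 28:T/I; 29:G/T; 31:R/A; 32:N/H.
p = 15/39 = 0.384615.
d = −ln(1 − 0.384615) = −ln(0.615385) = 0.4855.

0.4855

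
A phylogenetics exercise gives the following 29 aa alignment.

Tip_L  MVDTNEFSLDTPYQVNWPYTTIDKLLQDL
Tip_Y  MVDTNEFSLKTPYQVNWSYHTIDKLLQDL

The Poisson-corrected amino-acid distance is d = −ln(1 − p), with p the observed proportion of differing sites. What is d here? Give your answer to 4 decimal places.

Differing sites — 10:D/K; 18:P/S; 20:T/H.
p = 3/29 = 0.103448.
d = −ln(1 − 0.103448) = −ln(0.896552) = 0.1092.

0.1092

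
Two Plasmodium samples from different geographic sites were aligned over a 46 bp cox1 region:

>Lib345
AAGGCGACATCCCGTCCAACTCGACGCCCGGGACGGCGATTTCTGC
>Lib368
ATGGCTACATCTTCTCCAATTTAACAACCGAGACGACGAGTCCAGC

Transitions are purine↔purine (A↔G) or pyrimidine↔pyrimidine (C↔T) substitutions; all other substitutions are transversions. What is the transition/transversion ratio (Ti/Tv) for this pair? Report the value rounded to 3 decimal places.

1.500

The sequences differ at positions 2 (A/T, transversion), 6 (G/T, transversion), 12 (C/T, transition), 13 (C/T, transition), 14 (G/C, transversion), 20 (C/T, transition), 22 (C/T, transition), 23 (G/A, transition), 26 (G/A, transition), 27 (C/A, transversion), 31 (G/A, transition), 36 (G/A, transition), 40 (T/G, transversion), 42 (T/C, transition), 44 (T/A, transversion).
Of the 15 differences, 9 transitions and 6 transversions, so Ti/Tv = 9/6 = 1.500.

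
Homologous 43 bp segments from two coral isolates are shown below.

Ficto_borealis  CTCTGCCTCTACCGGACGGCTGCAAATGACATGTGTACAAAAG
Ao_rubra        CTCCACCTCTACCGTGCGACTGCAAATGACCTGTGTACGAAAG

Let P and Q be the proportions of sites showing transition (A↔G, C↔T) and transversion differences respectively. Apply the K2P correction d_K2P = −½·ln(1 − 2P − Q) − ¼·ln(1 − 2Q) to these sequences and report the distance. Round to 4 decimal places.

Mismatches occur at site 4 (T/C, transition), site 5 (G/A, transition), site 15 (G/T, transversion), site 16 (A/G, transition), site 19 (G/A, transition), site 31 (A/C, transversion), site 39 (A/G, transition).
Of the 7 differences, 5 transitions and 2 transversions over 43 sites: P = 5/43 = 0.116279, Q = 2/43 = 0.046512.
d = −0.5·ln(0.720930) − 0.25·ln(0.906976) = −0.5·(-0.327213) − 0.25·(-0.097639) = 0.1880.

0.1880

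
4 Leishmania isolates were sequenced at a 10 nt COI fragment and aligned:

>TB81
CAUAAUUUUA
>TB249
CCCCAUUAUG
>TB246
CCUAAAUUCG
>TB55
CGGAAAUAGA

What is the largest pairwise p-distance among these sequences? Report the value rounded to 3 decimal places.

0.600

Pairwise Hamming distances:
  TB81 vs TB249: 5
  TB81 vs TB246: 4
  TB81 vs TB55: 5
  TB249 vs TB246: 5
  TB249 vs TB55: 6
  TB246 vs TB55: 5
The largest is 6 mismatches, between TB249 and TB55; p = 6/10 = 0.600.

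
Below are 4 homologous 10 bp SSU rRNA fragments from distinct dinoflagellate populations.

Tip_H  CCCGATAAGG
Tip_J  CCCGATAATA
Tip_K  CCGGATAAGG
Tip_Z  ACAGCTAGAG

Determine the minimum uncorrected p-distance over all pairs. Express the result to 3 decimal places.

Pairwise Hamming distances:
  Tip_H vs Tip_J: 2
  Tip_H vs Tip_K: 1
  Tip_H vs Tip_Z: 5
  Tip_J vs Tip_K: 3
  Tip_J vs Tip_Z: 6
  Tip_K vs Tip_Z: 5
The smallest is 1 mismatch, between Tip_H and Tip_K; p = 1/10 = 0.100.

0.100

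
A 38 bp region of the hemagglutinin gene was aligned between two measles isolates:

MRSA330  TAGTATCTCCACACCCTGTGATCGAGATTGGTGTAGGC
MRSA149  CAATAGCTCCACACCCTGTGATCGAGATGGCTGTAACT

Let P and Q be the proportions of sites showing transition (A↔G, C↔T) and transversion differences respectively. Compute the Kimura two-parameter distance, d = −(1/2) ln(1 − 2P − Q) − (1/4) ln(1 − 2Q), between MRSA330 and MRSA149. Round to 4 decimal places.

0.2488

The sequences differ at positions 1 (T/C, transition), 3 (G/A, transition), 6 (T/G, transversion), 29 (T/G, transversion), 31 (G/C, transversion), 36 (G/A, transition), 37 (G/C, transversion), 38 (C/T, transition).
Of the 8 differences, 4 transitions and 4 transversions over 38 sites: P = 4/38 = 0.105263, Q = 4/38 = 0.105263.
d = −0.5·ln(0.684211) − 0.25·ln(0.789474) = −0.5·(-0.379489) − 0.25·(-0.236388) = 0.2488.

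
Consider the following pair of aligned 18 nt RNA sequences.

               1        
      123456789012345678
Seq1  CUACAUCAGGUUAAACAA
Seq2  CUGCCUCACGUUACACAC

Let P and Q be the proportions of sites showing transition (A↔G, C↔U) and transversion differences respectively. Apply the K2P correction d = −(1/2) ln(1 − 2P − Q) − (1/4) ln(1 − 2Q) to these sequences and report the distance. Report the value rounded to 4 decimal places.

Differing sites — 3:A/G (Ti); 5:A/C (Tv); 9:G/C (Tv); 14:A/C (Tv); 18:A/C (Tv).
Of the 5 differences, 1 transition and 4 transversions over 18 sites: P = 1/18 = 0.055556, Q = 4/18 = 0.222222.
d = −0.5·ln(0.666666) − 0.25·ln(0.555556) = −0.5·(-0.405466) − 0.25·(-0.587786) = 0.3497.

0.3497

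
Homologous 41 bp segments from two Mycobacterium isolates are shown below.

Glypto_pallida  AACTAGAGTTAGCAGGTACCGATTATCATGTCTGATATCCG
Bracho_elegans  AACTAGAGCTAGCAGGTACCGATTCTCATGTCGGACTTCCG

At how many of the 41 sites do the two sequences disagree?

5

Differing sites — 9:T/C; 25:A/C; 33:T/G; 36:T/C; 37:A/T.
That gives 5 mismatches out of 41 aligned sites, so the Hamming distance is 5.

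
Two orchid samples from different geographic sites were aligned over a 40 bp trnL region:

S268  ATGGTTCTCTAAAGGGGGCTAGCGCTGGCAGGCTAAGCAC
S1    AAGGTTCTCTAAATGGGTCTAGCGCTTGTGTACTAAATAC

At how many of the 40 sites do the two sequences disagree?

The sequences differ at positions 2 (T/A), 14 (G/T), 18 (G/T), 27 (G/T), 29 (C/T), 30 (A/G), 31 (G/T), 32 (G/A), 37 (G/A), 38 (C/T).
That gives 10 mismatches out of 40 aligned sites, so the Hamming distance is 10.

10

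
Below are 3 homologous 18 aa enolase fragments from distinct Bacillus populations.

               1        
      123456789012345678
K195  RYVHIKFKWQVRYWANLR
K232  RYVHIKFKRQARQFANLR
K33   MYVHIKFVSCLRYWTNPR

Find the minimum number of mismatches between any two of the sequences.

4

Pairwise Hamming distances:
  K195 vs K232: 4
  K195 vs K33: 7
  K232 vs K33: 9
The smallest is 4, between K195 and K232.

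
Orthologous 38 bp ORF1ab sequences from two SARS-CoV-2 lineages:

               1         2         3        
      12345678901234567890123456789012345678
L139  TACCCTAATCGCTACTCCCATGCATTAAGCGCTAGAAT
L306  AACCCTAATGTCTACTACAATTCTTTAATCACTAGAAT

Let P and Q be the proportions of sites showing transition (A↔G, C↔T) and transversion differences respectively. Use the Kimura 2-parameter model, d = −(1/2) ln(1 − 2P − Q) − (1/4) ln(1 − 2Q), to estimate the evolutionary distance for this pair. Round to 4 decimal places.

0.2893

Mismatches occur at site 1 (T/A, transversion), site 10 (C/G, transversion), site 11 (G/T, transversion), site 17 (C/A, transversion), site 19 (C/A, transversion), site 22 (G/T, transversion), site 24 (A/T, transversion), site 29 (G/T, transversion), site 31 (G/A, transition).
Of the 9 differences, 1 transition and 8 transversions over 38 sites: P = 1/38 = 0.026316, Q = 8/38 = 0.210526.
d = −0.5·ln(0.736842) − 0.25·ln(0.578948) = −0.5·(-0.305382) − 0.25·(-0.546543) = 0.2893.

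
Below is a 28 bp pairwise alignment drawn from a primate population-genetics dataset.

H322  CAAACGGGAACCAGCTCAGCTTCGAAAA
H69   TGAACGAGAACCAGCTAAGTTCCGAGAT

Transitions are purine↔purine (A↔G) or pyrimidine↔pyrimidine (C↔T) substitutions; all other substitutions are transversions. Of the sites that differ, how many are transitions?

Mismatches occur at site 1 (C→T, transition), site 2 (A→G, transition), site 7 (G→A, transition), site 17 (C→A, transversion), site 20 (C→T, transition), site 22 (T→C, transition), site 26 (A→G, transition), site 28 (A→T, transversion).
Of the 8 differences, 6 transitions and 2 transversions, so the answer is 6.

6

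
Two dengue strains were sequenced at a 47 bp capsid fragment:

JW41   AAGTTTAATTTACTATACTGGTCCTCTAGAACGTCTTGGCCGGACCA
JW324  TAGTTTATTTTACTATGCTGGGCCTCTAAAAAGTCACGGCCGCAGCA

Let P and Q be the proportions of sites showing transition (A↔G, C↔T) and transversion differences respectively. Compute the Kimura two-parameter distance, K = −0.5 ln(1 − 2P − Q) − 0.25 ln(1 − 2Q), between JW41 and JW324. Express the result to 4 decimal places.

0.2503

Differing sites — 1:A/T (Tv); 8:A/T (Tv); 17:A/G (Ti); 22:T/G (Tv); 29:G/A (Ti); 32:C/A (Tv); 36:T/A (Tv); 37:T/C (Ti); 43:G/C (Tv); 45:C/G (Tv).
Of the 10 differences, 3 transitions and 7 transversions over 47 sites: P = 3/47 = 0.063830, Q = 7/47 = 0.148936.
d = −0.5·ln(0.723404) − 0.25·ln(0.702128) = −0.5·(-0.323787) − 0.25·(-0.353640) = 0.2503.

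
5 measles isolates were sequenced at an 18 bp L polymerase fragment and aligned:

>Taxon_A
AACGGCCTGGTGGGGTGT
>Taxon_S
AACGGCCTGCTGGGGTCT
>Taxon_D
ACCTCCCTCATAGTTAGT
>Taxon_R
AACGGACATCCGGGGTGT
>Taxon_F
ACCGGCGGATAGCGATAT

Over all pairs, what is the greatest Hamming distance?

Pairwise Hamming distances:
  Taxon_A vs Taxon_S: 2
  Taxon_A vs Taxon_D: 9
  Taxon_A vs Taxon_R: 5
  Taxon_A vs Taxon_F: 9
  Taxon_S vs Taxon_D: 10
  Taxon_S vs Taxon_R: 5
  Taxon_S vs Taxon_F: 9
  Taxon_D vs Taxon_R: 12
  Taxon_D vs Taxon_F: 13
  Taxon_R vs Taxon_F: 10
The largest is 13, between Taxon_D and Taxon_F.

13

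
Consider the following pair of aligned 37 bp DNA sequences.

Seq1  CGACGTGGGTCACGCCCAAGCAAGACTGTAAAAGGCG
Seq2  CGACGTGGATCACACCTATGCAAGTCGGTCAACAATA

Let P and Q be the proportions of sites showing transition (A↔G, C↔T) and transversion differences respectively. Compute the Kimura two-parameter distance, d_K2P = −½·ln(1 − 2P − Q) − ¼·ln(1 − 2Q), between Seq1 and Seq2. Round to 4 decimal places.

The sequences differ at positions 9 (G/A, transition), 14 (G/A, transition), 17 (C/T, transition), 19 (A/T, transversion), 25 (A/T, transversion), 27 (T/G, transversion), 30 (A/C, transversion), 33 (A/C, transversion), 34 (G/A, transition), 35 (G/A, transition), 36 (C/T, transition), 37 (G/A, transition).
Of the 12 differences, 7 transitions and 5 transversions over 37 sites: P = 7/37 = 0.189189, Q = 5/37 = 0.135135.
d = −0.5·ln(0.486487) − 0.25·ln(0.729730) = −0.5·(-0.720545) − 0.25·(-0.315081) = 0.4390.

0.4390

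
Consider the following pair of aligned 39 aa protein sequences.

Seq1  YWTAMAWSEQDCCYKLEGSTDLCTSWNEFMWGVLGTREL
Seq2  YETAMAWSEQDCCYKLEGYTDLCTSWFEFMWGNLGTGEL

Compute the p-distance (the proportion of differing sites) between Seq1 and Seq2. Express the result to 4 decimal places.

Differing sites — 2:W/E; 19:S/Y; 27:N/F; 33:V/N; 37:R/G.
There are 5 differences over 39 sites, so p = 5/39 = 0.1282.

0.1282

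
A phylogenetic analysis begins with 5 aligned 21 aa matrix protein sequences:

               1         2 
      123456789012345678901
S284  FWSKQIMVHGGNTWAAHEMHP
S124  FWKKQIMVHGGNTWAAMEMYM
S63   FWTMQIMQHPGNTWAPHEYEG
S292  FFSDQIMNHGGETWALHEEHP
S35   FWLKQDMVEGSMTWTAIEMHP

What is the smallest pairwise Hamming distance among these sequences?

Pairwise Hamming distances:
  S284 vs S124: 4
  S284 vs S63: 8
  S284 vs S292: 6
  S284 vs S35: 7
  S124 vs S63: 9
  S124 vs S292: 10
  S124 vs S35: 9
  S63 vs S292: 10
  S63 vs S35: 14
  S292 vs S35: 12
The smallest is 4, between S284 and S124.

4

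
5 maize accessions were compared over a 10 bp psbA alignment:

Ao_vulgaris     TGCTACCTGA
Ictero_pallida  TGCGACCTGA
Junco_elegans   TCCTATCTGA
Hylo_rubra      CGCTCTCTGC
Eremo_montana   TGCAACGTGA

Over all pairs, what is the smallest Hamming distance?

Pairwise Hamming distances:
  Ao_vulgaris vs Ictero_pallida: 1
  Ao_vulgaris vs Junco_elegans: 2
  Ao_vulgaris vs Hylo_rubra: 4
  Ao_vulgaris vs Eremo_montana: 2
  Ictero_pallida vs Junco_elegans: 3
  Ictero_pallida vs Hylo_rubra: 5
  Ictero_pallida vs Eremo_montana: 2
  Junco_elegans vs Hylo_rubra: 4
  Junco_elegans vs Eremo_montana: 4
  Hylo_rubra vs Eremo_montana: 6
The smallest is 1, between Ao_vulgaris and Ictero_pallida.

1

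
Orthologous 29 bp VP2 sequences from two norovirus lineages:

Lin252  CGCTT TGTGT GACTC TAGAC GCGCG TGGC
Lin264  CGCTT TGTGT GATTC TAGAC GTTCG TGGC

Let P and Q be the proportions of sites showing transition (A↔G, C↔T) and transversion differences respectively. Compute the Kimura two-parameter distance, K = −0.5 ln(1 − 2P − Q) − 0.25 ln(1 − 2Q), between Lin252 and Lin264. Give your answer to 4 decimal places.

0.1125

Differing sites — 13:C/T (Ti); 22:C/T (Ti); 23:G/T (Tv).
Of the 3 differences, 2 transitions and 1 transversion over 29 sites: P = 2/29 = 0.068966, Q = 1/29 = 0.034483.
d = −0.5·ln(0.827585) − 0.25·ln(0.931034) = −0.5·(-0.189243) − 0.25·(-0.071459) = 0.1125.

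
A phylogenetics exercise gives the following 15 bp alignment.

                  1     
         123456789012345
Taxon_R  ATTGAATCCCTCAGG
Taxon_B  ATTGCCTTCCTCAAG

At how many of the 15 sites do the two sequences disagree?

4

Mismatches occur at site 5 (A/C), site 6 (A/C), site 8 (C/T), site 14 (G/A).
That gives 4 mismatches out of 15 aligned sites, so the Hamming distance is 4.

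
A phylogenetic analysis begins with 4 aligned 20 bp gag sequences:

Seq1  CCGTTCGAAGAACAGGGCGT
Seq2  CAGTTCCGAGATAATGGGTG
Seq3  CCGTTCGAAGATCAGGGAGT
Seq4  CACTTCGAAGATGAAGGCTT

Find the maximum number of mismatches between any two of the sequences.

9

Pairwise Hamming distances:
  Seq1 vs Seq2: 9
  Seq1 vs Seq3: 2
  Seq1 vs Seq4: 6
  Seq2 vs Seq3: 8
  Seq2 vs Seq4: 7
  Seq3 vs Seq4: 6
The largest is 9, between Seq1 and Seq2.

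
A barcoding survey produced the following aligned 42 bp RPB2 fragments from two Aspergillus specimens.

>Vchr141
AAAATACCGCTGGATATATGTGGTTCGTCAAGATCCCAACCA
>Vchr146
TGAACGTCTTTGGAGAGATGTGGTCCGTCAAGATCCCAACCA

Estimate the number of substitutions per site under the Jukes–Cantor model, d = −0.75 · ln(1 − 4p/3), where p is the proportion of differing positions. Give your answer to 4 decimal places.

0.2865

Differing sites — 1:A/T; 2:A/G; 5:T/C; 6:A/G; 7:C/T; 9:G/T; 10:C/T; 15:T/G; 17:T/G; 25:T/C.
p = 10/42 = 0.238095.
d = −0.75 · ln(1 − (4/3)·0.238095) = −0.75 · ln(0.682540) = −0.75 · (-0.381934) = 0.2865.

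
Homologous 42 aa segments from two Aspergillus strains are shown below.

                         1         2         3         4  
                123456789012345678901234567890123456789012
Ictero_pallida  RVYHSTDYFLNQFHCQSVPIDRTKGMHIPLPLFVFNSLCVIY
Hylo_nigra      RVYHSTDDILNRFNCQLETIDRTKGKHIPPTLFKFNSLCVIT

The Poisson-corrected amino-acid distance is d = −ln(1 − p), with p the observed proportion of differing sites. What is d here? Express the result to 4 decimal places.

0.3365

Mismatches occur at site 8 (Y→D), site 9 (F→I), site 12 (Q→R), site 14 (H→N), site 17 (S→L), site 18 (V→E), site 19 (P→T), site 26 (M→K), site 30 (L→P), site 31 (P→T), site 34 (V→K), site 42 (Y→T).
p = 12/42 = 0.285714.
d = −ln(1 − 0.285714) = −ln(0.714286) = 0.3365.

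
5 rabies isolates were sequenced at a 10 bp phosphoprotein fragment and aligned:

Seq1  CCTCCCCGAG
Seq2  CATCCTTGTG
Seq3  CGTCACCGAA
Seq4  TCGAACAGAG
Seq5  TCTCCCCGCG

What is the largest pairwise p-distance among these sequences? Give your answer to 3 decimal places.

Pairwise Hamming distances:
  Seq1 vs Seq2: 4
  Seq1 vs Seq3: 3
  Seq1 vs Seq4: 5
  Seq1 vs Seq5: 2
  Seq2 vs Seq3: 6
  Seq2 vs Seq4: 8
  Seq2 vs Seq5: 5
  Seq3 vs Seq4: 6
  Seq3 vs Seq5: 5
  Seq4 vs Seq5: 5
The largest is 8 mismatches, between Seq2 and Seq4; p = 8/10 = 0.800.

0.800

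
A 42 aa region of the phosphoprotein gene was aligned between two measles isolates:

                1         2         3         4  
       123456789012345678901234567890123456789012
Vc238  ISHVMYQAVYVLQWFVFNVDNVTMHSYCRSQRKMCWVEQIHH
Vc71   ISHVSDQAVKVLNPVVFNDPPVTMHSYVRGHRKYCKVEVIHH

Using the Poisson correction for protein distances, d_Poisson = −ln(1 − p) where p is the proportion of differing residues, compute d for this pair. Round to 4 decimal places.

The sequences differ at positions 5 (M/S), 6 (Y/D), 10 (Y/K), 13 (Q/N), 14 (W/P), 15 (F/V), 19 (V/D), 20 (D/P), 21 (N/P), 28 (C/V), 30 (S/G), 31 (Q/H), 34 (M/Y), 36 (W/K), 39 (Q/V).
p = 15/42 = 0.357143.
d = −ln(1 − 0.357143) = −ln(0.642857) = 0.4418.

0.4418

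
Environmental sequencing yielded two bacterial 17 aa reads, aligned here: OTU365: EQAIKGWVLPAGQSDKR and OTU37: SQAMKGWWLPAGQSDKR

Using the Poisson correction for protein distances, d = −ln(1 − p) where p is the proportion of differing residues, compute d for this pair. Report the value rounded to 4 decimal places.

The sequences differ at positions 1 (E/S), 4 (I/M), 8 (V/W).
p = 3/17 = 0.176471.
d = −ln(1 − 0.176471) = −ln(0.823529) = 0.1942.

0.1942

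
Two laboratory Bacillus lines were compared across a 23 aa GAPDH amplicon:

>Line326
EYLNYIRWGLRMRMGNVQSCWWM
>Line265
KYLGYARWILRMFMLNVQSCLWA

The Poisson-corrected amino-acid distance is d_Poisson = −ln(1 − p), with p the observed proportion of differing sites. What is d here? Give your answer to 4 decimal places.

Mismatches occur at site 1 (E↔K), site 4 (N↔G), site 6 (I↔A), site 9 (G↔I), site 13 (R↔F), site 15 (G↔L), site 21 (W↔L), site 23 (M↔A).
p = 8/23 = 0.347826.
d = −ln(1 − 0.347826) = −ln(0.652174) = 0.4274.

0.4274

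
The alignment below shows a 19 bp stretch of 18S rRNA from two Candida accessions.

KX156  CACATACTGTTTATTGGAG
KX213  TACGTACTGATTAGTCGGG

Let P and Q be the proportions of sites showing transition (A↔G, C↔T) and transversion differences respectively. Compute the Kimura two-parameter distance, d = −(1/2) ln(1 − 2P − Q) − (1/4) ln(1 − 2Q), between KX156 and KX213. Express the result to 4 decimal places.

The sequences differ at positions 1 (C/T, transition), 4 (A/G, transition), 10 (T/A, transversion), 14 (T/G, transversion), 16 (G/C, transversion), 18 (A/G, transition).
Of the 6 differences, 3 transitions and 3 transversions over 19 sites: P = 3/19 = 0.157895, Q = 3/19 = 0.157895.
d = −0.5·ln(0.526315) − 0.25·ln(0.684210) = −0.5·(-0.641855) − 0.25·(-0.379490) = 0.4158.

0.4158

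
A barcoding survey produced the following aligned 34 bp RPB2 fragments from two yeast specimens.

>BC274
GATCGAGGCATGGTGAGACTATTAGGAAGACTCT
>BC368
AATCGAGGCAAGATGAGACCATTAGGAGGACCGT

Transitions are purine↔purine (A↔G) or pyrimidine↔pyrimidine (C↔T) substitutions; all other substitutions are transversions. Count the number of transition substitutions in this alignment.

5

Mismatches occur at site 1 (G↔A, transition), site 11 (T↔A, transversion), site 13 (G↔A, transition), site 20 (T↔C, transition), site 28 (A↔G, transition), site 32 (T↔C, transition), site 33 (C↔G, transversion).
Of the 7 differences, 5 transitions and 2 transversions, so the answer is 5.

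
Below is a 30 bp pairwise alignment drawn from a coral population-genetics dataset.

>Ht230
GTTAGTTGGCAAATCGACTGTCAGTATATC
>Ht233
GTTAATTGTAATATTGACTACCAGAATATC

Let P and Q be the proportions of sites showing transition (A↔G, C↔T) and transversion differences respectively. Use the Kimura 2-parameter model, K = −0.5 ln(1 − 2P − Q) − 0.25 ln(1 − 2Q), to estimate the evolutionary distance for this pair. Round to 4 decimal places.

The sequences differ at positions 5 (G/A, transition), 9 (G/T, transversion), 10 (C/A, transversion), 12 (A/T, transversion), 15 (C/T, transition), 20 (G/A, transition), 21 (T/C, transition), 25 (T/A, transversion).
Of the 8 differences, 4 transitions and 4 transversions over 30 sites: P = 4/30 = 0.133333, Q = 4/30 = 0.133333.
d = −0.5·ln(0.600001) − 0.25·ln(0.733334) = −0.5·(-0.510824) − 0.25·(-0.310154) = 0.3330.

0.3330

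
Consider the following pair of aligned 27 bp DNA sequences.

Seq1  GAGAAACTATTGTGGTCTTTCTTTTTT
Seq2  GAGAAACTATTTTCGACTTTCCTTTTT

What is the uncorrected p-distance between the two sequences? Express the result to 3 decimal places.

0.148

Mismatches occur at site 12 (G→T), site 14 (G→C), site 16 (T→A), site 22 (T→C).
There are 4 differences over 27 sites, so p = 4/27 = 0.148.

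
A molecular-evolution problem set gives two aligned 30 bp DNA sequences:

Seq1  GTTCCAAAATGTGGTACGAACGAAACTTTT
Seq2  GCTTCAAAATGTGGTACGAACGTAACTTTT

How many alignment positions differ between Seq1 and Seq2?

3

The sequences differ at positions 2 (T/C), 4 (C/T), 23 (A/T).
That gives 3 mismatches out of 30 aligned sites, so the Hamming distance is 3.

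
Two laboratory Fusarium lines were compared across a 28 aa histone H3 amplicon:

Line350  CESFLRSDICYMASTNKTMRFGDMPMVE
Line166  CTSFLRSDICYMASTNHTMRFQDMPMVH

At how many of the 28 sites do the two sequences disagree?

4

Mismatches occur at site 2 (E/T), site 17 (K/H), site 22 (G/Q), site 28 (E/H).
That gives 4 mismatches out of 28 aligned sites, so the Hamming distance is 4.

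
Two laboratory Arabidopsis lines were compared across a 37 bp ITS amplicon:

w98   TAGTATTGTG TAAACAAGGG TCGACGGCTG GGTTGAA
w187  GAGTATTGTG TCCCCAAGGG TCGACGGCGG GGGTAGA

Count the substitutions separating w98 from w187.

8

The sequences differ at positions 1 (T/G), 12 (A/C), 13 (A/C), 14 (A/C), 29 (T/G), 33 (T/G), 35 (G/A), 36 (A/G).
That gives 8 mismatches out of 37 aligned sites, so the Hamming distance is 8.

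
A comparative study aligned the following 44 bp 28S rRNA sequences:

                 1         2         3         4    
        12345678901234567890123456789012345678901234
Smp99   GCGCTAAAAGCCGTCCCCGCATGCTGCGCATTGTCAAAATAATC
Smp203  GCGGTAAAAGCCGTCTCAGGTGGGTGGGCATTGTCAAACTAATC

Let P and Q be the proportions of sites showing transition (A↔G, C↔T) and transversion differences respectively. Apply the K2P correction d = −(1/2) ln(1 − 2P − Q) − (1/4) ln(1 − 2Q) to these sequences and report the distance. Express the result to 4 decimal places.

0.2419

The sequences differ at positions 4 (C/G, transversion), 16 (C/T, transition), 18 (C/A, transversion), 20 (C/G, transversion), 21 (A/T, transversion), 22 (T/G, transversion), 24 (C/G, transversion), 27 (C/G, transversion), 39 (A/C, transversion).
Of the 9 differences, 1 transition and 8 transversions over 44 sites: P = 1/44 = 0.022727, Q = 8/44 = 0.181818.
d = −0.5·ln(0.772728) − 0.25·ln(0.636364) = −0.5·(-0.257828) − 0.25·(-0.451985) = 0.2419.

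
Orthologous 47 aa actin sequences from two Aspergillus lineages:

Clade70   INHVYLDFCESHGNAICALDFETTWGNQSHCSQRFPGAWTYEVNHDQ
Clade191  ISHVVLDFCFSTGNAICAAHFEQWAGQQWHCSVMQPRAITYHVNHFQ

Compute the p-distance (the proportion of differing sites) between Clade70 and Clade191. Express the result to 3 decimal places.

Differing sites — 2:N/S; 5:Y/V; 10:E/F; 12:H/T; 19:L/A; 20:D/H; 23:T/Q; 24:T/W; 25:W/A; 27:N/Q; 29:S/W; 33:Q/V; 34:R/M; 35:F/Q; 37:G/R; 39:W/I; 42:E/H; 46:D/F.
There are 18 differences over 47 sites, so p = 18/47 = 0.383.

0.383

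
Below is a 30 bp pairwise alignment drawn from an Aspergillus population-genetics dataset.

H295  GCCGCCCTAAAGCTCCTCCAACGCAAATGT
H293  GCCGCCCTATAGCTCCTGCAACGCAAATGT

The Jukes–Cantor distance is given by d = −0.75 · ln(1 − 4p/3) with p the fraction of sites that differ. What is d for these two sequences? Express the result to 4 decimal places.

Differing sites — 10:A/T; 18:C/G.
p = 2/30 = 0.066667.
d = −0.75 · ln(1 − (4/3)·0.066667) = −0.75 · ln(0.911111) = −0.75 · (-0.093091) = 0.0698.

0.0698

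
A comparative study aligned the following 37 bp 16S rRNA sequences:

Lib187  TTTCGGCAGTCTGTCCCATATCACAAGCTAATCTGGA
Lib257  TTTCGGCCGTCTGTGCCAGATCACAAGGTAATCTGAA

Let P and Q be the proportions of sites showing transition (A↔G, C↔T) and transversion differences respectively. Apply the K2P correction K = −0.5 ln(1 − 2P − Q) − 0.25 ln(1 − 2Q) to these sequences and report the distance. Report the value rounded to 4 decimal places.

0.1494

The sequences differ at positions 8 (A/C, transversion), 15 (C/G, transversion), 19 (T/G, transversion), 28 (C/G, transversion), 36 (G/A, transition).
Of the 5 differences, 1 transition and 4 transversions over 37 sites: P = 1/37 = 0.027027, Q = 4/37 = 0.108108.
d = −0.5·ln(0.837838) − 0.25·ln(0.783784) = −0.5·(-0.176931) − 0.25·(-0.243622) = 0.1494.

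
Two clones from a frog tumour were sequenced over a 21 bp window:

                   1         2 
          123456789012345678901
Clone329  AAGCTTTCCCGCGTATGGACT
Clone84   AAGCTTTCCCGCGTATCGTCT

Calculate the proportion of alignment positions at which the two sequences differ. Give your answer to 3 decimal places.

The sequences differ at positions 17 (G/C), 19 (A/T).
There are 2 differences over 21 sites, so p = 2/21 = 0.095.

0.095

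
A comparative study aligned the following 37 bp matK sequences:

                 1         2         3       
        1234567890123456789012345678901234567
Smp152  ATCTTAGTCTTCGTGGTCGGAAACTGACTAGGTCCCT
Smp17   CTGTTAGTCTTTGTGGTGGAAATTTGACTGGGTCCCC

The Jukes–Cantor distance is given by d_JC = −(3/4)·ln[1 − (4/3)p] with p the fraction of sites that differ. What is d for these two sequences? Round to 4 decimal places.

Differing sites — 1:A/C; 3:C/G; 12:C/T; 18:C/G; 20:G/A; 23:A/T; 24:C/T; 30:A/G; 37:T/C.
p = 9/37 = 0.243243.
d = −0.75 · ln(1 − (4/3)·0.243243) = −0.75 · ln(0.675676) = −0.75 · (-0.392042) = 0.2940.

0.2940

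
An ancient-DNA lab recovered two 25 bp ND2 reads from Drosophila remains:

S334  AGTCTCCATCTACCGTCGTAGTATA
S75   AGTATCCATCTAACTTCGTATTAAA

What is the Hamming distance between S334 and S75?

Mismatches occur at site 4 (C/A), site 13 (C/A), site 15 (G/T), site 21 (G/T), site 24 (T/A).
That gives 5 mismatches out of 25 aligned sites, so the Hamming distance is 5.

5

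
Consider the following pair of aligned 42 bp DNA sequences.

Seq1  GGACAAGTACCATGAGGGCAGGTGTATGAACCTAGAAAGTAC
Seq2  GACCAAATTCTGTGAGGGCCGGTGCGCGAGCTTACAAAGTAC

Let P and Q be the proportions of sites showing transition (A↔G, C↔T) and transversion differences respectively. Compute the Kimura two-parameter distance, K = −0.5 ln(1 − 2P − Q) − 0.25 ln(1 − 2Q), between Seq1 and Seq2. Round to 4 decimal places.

The sequences differ at positions 2 (G/A, transition), 3 (A/C, transversion), 7 (G/A, transition), 9 (A/T, transversion), 11 (C/T, transition), 12 (A/G, transition), 20 (A/C, transversion), 25 (T/C, transition), 26 (A/G, transition), 27 (T/C, transition), 30 (A/G, transition), 32 (C/T, transition), 35 (G/C, transversion).
Of the 13 differences, 9 transitions and 4 transversions over 42 sites: P = 9/42 = 0.214286, Q = 4/42 = 0.095238.
d = −0.5·ln(0.476190) − 0.25·ln(0.809524) = −0.5·(-0.741938) − 0.25·(-0.211309) = 0.4238.

0.4238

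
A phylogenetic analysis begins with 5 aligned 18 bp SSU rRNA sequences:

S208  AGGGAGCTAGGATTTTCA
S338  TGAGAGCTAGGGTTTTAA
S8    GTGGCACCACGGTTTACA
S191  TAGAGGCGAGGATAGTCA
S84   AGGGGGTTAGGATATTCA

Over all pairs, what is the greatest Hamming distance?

Pairwise Hamming distances:
  S208 vs S338: 4
  S208 vs S8: 8
  S208 vs S191: 7
  S208 vs S84: 3
  S338 vs S8: 9
  S338 vs S191: 9
  S338 vs S84: 7
  S8 vs S191: 11
  S8 vs S84: 10
  S191 vs S84: 6
The largest is 11, between S8 and S191.

11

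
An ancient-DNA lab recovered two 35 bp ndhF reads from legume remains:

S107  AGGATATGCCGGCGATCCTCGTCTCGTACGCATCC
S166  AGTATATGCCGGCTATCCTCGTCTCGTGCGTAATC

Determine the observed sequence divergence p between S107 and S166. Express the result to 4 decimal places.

0.1714

The sequences differ at positions 3 (G/T), 14 (G/T), 28 (A/G), 31 (C/T), 33 (T/A), 34 (C/T).
There are 6 differences over 35 sites, so p = 6/35 = 0.1714.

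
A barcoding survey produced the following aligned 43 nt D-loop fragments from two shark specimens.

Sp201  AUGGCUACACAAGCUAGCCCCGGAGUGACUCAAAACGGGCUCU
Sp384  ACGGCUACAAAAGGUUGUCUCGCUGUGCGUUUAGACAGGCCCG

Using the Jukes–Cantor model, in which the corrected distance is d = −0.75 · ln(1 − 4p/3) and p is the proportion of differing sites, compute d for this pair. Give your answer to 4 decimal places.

The sequences differ at positions 2 (U/C), 10 (C/A), 14 (C/G), 16 (A/U), 18 (C/U), 20 (C/U), 23 (G/C), 24 (A/U), 28 (A/C), 29 (C/G), 31 (C/U), 32 (A/U), 34 (A/G), 37 (G/A), 41 (U/C), 43 (U/G).
p = 16/43 = 0.372093.
d = −0.75 · ln(1 − (4/3)·0.372093) = −0.75 · ln(0.503876) = −0.75 · (-0.685425) = 0.5141.

0.5141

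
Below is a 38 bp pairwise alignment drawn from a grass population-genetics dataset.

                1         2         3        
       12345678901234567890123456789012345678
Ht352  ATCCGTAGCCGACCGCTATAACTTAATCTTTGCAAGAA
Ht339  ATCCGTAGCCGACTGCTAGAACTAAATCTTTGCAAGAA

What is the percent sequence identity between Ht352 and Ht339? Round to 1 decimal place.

Differing sites — 14:C/T; 19:T/G; 24:T/A.
35 of the 38 sites match, so the percent identity is 35/38 × 100 = 92.1%.

92.1%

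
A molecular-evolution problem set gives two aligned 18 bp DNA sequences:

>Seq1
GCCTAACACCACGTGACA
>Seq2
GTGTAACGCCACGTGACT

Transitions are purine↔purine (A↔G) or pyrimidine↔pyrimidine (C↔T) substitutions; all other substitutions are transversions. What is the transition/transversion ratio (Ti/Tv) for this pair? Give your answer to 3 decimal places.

1.000

Differing sites — 2:C/T (Ti); 3:C/G (Tv); 8:A/G (Ti); 18:A/T (Tv).
Of the 4 differences, 2 transitions and 2 transversions, so Ti/Tv = 2/2 = 1.000.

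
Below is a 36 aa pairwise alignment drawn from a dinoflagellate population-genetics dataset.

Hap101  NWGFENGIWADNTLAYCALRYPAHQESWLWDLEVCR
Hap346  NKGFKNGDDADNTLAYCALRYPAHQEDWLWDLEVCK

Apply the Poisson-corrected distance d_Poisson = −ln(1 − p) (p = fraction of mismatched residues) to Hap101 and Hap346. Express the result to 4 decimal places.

The sequences differ at positions 2 (W/K), 5 (E/K), 8 (I/D), 9 (W/D), 27 (S/D), 36 (R/K).
p = 6/36 = 0.166667.
d = −ln(1 − 0.166667) = −ln(0.833333) = 0.1823.

0.1823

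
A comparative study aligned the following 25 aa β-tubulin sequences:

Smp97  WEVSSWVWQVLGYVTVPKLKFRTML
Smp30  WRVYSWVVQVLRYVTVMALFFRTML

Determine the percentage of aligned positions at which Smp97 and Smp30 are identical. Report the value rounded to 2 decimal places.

The sequences differ at positions 2 (E/R), 4 (S/Y), 8 (W/V), 12 (G/R), 17 (P/M), 18 (K/A), 20 (K/F).
18 of the 25 sites match, so the percent identity is 18/25 × 100 = 72.00%.

72.00%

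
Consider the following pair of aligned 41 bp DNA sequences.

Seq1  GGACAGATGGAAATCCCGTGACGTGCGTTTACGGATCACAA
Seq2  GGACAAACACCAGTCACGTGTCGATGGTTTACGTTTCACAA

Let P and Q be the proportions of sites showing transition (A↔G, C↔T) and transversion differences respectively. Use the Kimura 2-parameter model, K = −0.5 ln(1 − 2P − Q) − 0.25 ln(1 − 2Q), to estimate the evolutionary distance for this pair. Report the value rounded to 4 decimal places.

0.4123

The sequences differ at positions 6 (G/A, transition), 8 (T/C, transition), 9 (G/A, transition), 10 (G/C, transversion), 11 (A/C, transversion), 13 (A/G, transition), 16 (C/A, transversion), 21 (A/T, transversion), 24 (T/A, transversion), 25 (G/T, transversion), 26 (C/G, transversion), 34 (G/T, transversion), 35 (A/T, transversion).
Of the 13 differences, 4 transitions and 9 transversions over 41 sites: P = 4/41 = 0.097561, Q = 9/41 = 0.219512.
d = −0.5·ln(0.585366) − 0.25·ln(0.560976) = −0.5·(-0.535518) − 0.25·(-0.578077) = 0.4123.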